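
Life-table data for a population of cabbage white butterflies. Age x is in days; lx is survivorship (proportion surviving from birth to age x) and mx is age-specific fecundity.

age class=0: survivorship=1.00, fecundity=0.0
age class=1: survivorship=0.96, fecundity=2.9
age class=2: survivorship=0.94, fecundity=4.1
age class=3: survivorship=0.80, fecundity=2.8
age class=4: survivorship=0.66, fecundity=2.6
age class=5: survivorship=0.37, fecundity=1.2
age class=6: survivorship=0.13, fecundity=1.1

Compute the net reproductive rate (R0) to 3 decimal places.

lx·mx by age: 0, 2.784, 3.854, 2.24, 1.716, 0.444, 0.143
R0 = Σ lx·mx = 11.181 → 11.181

11.181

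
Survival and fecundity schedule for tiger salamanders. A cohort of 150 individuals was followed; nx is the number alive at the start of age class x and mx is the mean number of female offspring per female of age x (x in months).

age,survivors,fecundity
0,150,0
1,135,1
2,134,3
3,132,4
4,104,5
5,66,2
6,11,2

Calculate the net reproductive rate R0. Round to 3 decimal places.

lx = nx/n0 = nx/150: 1, 0.9, 0.89333…, 0.88, 0.69333…, 0.44, 0.07333…
lx·mx by age: 0, 0.9, 2.68…, 3.52, 3.466667…, 0.88, 0.146667…
R0 = Σ lx·mx = 11.593333… → 11.593

11.593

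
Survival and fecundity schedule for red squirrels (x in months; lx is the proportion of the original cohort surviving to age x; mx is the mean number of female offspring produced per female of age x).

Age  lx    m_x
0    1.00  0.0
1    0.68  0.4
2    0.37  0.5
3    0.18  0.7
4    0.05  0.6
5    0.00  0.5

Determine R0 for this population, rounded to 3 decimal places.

lx·mx by age: 0, 0.272, 0.185, 0.126, 0.03, 0
R0 = Σ lx·mx = 0.613 → 0.613

0.613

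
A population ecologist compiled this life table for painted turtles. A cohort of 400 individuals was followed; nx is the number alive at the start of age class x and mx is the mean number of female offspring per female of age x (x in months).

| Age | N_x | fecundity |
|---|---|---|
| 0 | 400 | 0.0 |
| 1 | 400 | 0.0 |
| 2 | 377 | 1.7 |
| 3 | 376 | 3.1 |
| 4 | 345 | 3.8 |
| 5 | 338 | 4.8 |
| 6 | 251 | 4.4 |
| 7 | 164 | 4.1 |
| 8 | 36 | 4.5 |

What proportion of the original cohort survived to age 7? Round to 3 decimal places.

l_7 = n_7/n_0 = 164/400 = 0.41 → 0.410

0.410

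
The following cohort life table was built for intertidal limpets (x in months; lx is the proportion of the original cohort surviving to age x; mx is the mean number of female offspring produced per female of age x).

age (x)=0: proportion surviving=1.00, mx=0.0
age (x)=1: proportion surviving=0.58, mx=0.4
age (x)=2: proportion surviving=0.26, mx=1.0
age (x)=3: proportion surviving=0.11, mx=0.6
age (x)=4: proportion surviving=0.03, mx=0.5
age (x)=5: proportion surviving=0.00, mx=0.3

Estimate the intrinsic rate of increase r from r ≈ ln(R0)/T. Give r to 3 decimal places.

-0.316

R0 = Σ lx·mx = 0 + 0.232 + 0.26 + 0.066 + 0.015 + 0 = 0.573
Σ x·lx·mx = 1.01; T = 1.01/0.573 = 1.76265…
r ≈ ln(R0)/T = ln(0.573)/1.76265… = -0.31593… → -0.316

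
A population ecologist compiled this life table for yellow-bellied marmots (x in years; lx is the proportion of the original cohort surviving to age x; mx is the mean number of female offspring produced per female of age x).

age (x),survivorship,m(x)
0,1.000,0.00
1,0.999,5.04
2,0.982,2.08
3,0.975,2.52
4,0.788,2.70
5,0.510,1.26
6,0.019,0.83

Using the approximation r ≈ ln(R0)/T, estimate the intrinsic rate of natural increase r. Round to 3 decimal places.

R0 = Σ lx·mx = 0 + 5.03496 + 2.04256 + 2.457 + 2.1276 + 0.6426 + 0.01577 = 12.32049
Σ x·lx·mx = 28.3091; T = 28.3091/12.32049 = 2.29773…
r ≈ ln(R0)/T = ln(12.32049)/2.29773… = 1.09293… → 1.093

1.093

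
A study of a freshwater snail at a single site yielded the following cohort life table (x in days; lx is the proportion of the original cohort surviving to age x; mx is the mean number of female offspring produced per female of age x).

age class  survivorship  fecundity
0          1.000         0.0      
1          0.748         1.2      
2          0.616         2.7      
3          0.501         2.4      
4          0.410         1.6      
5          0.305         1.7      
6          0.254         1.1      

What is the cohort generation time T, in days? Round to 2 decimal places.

lx·mx: 0, 0.8976, 1.6632, 1.2024, 0.656, 0.5185, 0.2794 → R0 = 5.2171
x·lx·mx: 0, 0.8976, 3.3264, 3.6072, 2.624, 2.5925, 1.6764 → Σ = 14.7241
T = 14.7241 / 5.2171 = 2.822277… → 2.82

2.82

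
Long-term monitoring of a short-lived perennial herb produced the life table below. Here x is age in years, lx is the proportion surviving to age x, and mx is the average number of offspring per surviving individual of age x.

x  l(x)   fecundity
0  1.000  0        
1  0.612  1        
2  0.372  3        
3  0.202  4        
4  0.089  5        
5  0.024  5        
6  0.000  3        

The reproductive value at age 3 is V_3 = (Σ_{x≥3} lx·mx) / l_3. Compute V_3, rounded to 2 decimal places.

6.80

lx·mx for x ≥ 3: 0.808, 0.445, 0.12, 0 → sum = 1.373
V_3 = 1.373 / l_3 = 1.373 / 0.202 = 6.79703… → 6.80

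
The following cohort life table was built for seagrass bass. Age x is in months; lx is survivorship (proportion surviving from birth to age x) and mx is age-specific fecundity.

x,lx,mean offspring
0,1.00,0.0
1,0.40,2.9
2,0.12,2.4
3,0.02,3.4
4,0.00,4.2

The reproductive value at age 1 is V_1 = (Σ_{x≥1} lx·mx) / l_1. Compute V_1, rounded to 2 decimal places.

3.79

lx·mx for x ≥ 1: 1.16, 0.288, 0.068, 0 → sum = 1.516
V_1 = 1.516 / l_1 = 1.516 / 0.4 = 3.79 → 3.79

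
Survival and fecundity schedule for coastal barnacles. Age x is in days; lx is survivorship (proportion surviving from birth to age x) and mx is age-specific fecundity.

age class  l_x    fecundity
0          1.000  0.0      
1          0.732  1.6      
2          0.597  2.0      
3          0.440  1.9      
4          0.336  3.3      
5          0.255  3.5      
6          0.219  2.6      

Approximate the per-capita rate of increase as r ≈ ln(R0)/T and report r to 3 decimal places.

R0 = Σ lx·mx = 0 + 1.1712 + 1.194 + 0.836 + 1.1088 + 0.8925 + 0.5694 = 5.7719
Σ x·lx·mx = 18.3813; T = 18.3813/5.7719 = 3.18462…
r ≈ ln(R0)/T = ln(5.7719)/3.18462… = 0.55046… → 0.550

0.550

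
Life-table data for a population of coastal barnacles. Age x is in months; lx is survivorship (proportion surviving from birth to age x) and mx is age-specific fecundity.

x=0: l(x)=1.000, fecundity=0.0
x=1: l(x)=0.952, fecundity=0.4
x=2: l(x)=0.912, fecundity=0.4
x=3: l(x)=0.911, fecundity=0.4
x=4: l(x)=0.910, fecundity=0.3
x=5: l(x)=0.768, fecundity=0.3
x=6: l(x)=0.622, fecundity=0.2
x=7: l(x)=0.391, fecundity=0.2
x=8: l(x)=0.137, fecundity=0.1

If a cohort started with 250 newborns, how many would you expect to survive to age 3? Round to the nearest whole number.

228

Expected survivors = N0 · l_3 = 250 × 0.911 = 227.75 → 228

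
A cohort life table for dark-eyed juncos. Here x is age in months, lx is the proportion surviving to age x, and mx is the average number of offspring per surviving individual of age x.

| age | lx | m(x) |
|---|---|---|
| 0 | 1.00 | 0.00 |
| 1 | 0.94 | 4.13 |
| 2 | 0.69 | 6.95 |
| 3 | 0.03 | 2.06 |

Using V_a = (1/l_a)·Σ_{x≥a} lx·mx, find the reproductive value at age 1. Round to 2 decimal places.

lx·mx for x ≥ 1: 3.8822, 4.7955, 0.0618 → sum = 8.7395
V_1 = 8.7395 / l_1 = 8.7395 / 0.94 = 9.29734… → 9.30

9.30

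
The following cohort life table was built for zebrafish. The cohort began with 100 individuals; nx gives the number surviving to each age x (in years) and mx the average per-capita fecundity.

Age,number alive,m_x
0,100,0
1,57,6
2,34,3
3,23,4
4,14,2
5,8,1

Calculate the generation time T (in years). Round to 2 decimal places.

1.70

lx = nx/n0 = nx/100: 1, 0.57, 0.34, 0.23, 0.14, 0.08
lx·mx: 0, 3.42, 1.02, 0.92, 0.28, 0.08 → R0 = 5.72
x·lx·mx: 0, 3.42, 2.04, 2.76, 1.12, 0.4 → Σ = 9.74
T = 9.74 / 5.72 = 1.702797… → 1.70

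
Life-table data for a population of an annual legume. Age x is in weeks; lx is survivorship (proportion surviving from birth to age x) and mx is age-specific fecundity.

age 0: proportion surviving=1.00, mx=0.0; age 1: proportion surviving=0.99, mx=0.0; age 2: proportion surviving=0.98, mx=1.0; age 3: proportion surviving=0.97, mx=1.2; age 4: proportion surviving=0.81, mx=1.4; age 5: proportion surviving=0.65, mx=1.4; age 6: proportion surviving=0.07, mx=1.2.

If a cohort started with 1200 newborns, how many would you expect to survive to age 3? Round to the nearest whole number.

Expected survivors = N0 · l_3 = 1200 × 0.97 = 1164 → 1164

1164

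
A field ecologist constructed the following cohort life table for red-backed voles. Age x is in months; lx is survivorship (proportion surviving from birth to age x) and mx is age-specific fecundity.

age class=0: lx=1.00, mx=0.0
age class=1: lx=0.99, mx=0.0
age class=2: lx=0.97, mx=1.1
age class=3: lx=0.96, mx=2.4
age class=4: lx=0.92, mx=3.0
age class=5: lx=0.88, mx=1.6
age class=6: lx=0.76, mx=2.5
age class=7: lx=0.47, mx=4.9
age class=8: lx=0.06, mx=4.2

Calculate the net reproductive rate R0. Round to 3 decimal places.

lx·mx by age: 0, 0, 1.067, 2.304, 2.76, 1.408, 1.9, 2.303, 0.252
R0 = Σ lx·mx = 11.994 → 11.994

11.994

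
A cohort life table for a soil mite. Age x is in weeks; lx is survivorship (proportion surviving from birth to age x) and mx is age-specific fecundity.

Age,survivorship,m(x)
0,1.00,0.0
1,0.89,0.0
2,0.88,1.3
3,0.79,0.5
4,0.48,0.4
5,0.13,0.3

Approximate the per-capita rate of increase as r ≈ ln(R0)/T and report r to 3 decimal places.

R0 = Σ lx·mx = 0 + 0 + 1.144 + 0.395 + 0.192 + 0.039 = 1.77
Σ x·lx·mx = 4.436; T = 4.436/1.77 = 2.50621…
r ≈ ln(R0)/T = ln(1.77)/2.50621… = 0.22783… → 0.228

0.228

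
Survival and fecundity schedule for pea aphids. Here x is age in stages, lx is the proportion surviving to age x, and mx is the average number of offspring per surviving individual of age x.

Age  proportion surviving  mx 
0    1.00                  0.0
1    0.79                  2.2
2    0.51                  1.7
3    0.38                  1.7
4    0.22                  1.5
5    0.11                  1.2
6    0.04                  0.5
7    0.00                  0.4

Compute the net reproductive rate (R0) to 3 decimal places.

3.733

lx·mx by age: 0, 1.738, 0.867, 0.646, 0.33, 0.132, 0.02, 0
R0 = Σ lx·mx = 3.733 → 3.733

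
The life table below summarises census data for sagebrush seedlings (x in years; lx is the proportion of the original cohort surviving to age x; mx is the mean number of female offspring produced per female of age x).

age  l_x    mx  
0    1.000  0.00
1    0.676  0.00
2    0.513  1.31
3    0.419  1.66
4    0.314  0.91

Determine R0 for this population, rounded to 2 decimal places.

lx·mx by age: 0, 0, 0.67203, 0.69554, 0.28574
R0 = Σ lx·mx = 1.65331 → 1.65

1.65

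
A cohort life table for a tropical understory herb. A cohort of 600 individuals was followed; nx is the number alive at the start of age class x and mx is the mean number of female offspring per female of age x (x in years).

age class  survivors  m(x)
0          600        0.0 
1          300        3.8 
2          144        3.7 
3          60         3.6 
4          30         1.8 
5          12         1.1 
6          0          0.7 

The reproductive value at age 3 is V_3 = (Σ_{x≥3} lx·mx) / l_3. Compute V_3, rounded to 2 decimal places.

4.72

lx = nx/n0 = nx/600: 1, 0.5, 0.24, 0.1, 0.05, 0.02, 0
lx·mx for x ≥ 3: 0.36, 0.09, 0.022, 0 → sum = 0.472
V_3 = 0.472 / l_3 = 0.472 / 0.1 = 4.72 → 4.72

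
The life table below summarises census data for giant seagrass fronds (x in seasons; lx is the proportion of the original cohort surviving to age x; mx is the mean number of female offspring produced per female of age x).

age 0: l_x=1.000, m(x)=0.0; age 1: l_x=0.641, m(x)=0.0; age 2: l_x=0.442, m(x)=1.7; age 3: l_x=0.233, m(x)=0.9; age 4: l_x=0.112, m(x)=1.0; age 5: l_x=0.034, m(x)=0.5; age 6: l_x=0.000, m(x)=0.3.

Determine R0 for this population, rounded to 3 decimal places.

1.090

lx·mx by age: 0, 0, 0.7514, 0.2097, 0.112, 0.017, 0
R0 = Σ lx·mx = 1.0901 → 1.090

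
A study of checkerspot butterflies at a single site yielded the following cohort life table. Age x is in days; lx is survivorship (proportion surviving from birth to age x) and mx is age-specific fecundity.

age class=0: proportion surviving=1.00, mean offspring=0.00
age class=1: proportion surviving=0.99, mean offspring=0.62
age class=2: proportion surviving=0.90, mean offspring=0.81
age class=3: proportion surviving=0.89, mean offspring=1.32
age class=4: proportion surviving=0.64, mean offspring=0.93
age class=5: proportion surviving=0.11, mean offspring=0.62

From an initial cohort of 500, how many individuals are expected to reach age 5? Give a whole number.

Expected survivors = N0 · l_5 = 500 × 0.11 = 55 → 55

55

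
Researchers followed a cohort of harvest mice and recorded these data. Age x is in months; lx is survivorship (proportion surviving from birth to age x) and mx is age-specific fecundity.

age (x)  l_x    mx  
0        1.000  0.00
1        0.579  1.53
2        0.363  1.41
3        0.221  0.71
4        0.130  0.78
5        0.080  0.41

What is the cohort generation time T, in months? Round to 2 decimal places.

1.75

lx·mx: 0, 0.88587, 0.51183, 0.15691, 0.1014, 0.0328 → R0 = 1.68881
x·lx·mx: 0, 0.88587, 1.02366, 0.47073, 0.4056, 0.164 → Σ = 2.94986
T = 2.94986 / 1.68881 = 1.746709… → 1.75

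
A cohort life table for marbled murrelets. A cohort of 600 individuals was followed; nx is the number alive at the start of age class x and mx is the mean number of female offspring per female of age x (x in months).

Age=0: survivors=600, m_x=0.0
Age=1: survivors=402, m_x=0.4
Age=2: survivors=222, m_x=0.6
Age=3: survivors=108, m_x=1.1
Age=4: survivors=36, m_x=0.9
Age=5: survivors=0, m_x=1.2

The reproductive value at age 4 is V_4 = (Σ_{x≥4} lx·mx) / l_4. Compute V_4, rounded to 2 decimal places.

0.90

lx = nx/n0 = nx/600: 1, 0.67, 0.37, 0.18, 0.06, 0
lx·mx for x ≥ 4: 0.054, 0 → sum = 0.054
V_4 = 0.054 / l_4 = 0.054 / 0.06 = 0.9 → 0.90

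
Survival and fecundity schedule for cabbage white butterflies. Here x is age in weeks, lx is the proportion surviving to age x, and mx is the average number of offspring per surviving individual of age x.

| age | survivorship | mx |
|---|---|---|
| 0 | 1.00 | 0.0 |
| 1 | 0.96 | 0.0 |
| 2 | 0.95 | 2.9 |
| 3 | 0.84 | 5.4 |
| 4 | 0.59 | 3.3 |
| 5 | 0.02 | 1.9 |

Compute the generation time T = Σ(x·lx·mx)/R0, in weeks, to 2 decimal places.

lx·mx: 0, 0, 2.755, 4.536, 1.947, 0.038 → R0 = 9.276
x·lx·mx: 0, 0, 5.51, 13.608, 7.788, 0.19 → Σ = 27.096
T = 27.096 / 9.276 = 2.921087… → 2.92

2.92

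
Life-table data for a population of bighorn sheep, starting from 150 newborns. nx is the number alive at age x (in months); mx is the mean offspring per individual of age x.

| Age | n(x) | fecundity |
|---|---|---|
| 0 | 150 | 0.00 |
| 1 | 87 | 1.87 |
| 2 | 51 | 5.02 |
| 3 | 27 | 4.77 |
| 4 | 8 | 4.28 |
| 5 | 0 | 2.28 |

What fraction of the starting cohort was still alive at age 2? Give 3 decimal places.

l_2 = n_2/n_0 = 51/150 = 0.34 → 0.340

0.340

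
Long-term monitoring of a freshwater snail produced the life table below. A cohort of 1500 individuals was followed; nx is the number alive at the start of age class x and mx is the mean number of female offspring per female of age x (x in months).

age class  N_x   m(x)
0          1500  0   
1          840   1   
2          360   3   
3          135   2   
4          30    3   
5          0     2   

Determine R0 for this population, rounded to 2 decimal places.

lx = nx/n0 = nx/1500: 1, 0.56, 0.24, 0.09, 0.02, 0
lx·mx by age: 0, 0.56, 0.72, 0.18, 0.06, 0
R0 = Σ lx·mx = 1.52 → 1.52

1.52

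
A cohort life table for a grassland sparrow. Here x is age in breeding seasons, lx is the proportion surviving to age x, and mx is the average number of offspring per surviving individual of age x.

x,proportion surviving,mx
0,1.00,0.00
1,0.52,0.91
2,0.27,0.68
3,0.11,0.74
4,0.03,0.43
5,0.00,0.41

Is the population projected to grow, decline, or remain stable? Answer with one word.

declining

R0 = Σ lx·mx = 0 + 0.4732 + 0.1836 + 0.0814 + 0.0129 + 0 = 0.7511
R0 < 1, so the population is declining.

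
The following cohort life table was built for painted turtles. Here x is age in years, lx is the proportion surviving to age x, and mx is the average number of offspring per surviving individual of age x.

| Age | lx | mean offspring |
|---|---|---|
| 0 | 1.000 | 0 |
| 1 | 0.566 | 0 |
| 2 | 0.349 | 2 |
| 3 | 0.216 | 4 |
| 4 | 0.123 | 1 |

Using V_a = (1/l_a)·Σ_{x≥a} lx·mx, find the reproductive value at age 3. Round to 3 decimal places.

4.569

lx·mx for x ≥ 3: 0.864, 0.123 → sum = 0.987
V_3 = 0.987 / l_3 = 0.987 / 0.216 = 4.569444… → 4.569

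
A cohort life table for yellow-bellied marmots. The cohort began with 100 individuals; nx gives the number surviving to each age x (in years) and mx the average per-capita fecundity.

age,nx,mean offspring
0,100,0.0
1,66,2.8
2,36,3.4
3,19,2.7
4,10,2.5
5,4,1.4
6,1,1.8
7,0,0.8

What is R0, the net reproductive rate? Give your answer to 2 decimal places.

3.91

lx = nx/n0 = nx/100: 1, 0.66, 0.36, 0.19, 0.1, 0.04, 0.01, 0
lx·mx by age: 0, 1.848, 1.224, 0.513, 0.25, 0.056, 0.018, 0
R0 = Σ lx·mx = 3.909 → 3.91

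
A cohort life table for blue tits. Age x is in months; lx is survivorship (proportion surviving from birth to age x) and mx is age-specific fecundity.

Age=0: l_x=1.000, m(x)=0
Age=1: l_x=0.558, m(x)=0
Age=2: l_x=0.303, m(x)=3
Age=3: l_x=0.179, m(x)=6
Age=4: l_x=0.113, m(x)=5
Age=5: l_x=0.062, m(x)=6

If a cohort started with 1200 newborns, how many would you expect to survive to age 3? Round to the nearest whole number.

Expected survivors = N0 · l_3 = 1200 × 0.179 = 214.8 → 215

215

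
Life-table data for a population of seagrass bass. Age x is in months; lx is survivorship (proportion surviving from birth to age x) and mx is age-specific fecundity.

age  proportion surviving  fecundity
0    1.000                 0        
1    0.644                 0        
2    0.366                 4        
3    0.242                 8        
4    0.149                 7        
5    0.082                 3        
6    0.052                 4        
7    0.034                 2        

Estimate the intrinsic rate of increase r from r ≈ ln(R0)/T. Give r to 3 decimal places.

R0 = Σ lx·mx = 0 + 0 + 1.464 + 1.936 + 1.043 + 0.246 + 0.208 + 0.068 = 4.965
Σ x·lx·mx = 15.862; T = 15.862/4.965 = 3.19476…
r ≈ ln(R0)/T = ln(4.965)/3.19476… = 0.50157… → 0.502

0.502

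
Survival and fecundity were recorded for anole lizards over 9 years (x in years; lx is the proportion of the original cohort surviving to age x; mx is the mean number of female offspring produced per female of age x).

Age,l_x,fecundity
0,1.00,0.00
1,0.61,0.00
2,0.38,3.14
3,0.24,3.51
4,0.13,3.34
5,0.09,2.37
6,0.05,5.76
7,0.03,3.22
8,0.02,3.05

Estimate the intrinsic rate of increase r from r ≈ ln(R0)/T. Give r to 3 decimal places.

R0 = Σ lx·mx = 0 + 0 + 1.1932 + 0.8424 + 0.4342 + 0.2133 + 0.288 + 0.0966 + 0.061 = 3.1287
Σ x·lx·mx = 10.6091; T = 10.6091/3.1287 = 3.3909…
r ≈ ln(R0)/T = ln(3.1287)/3.3909… = 0.33638… → 0.336

0.336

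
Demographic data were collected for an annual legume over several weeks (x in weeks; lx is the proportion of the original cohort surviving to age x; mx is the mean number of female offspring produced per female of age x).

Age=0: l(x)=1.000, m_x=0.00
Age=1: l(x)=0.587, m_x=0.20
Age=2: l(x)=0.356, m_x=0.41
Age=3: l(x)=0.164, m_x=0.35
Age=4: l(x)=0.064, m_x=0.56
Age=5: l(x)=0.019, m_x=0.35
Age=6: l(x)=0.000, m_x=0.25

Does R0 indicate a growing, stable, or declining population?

R0 = Σ lx·mx = 0 + 0.1174 + 0.14596 + 0.0574 + 0.03584 + 0.00665 + 0 = 0.36325
R0 < 1, so the population is declining.

declining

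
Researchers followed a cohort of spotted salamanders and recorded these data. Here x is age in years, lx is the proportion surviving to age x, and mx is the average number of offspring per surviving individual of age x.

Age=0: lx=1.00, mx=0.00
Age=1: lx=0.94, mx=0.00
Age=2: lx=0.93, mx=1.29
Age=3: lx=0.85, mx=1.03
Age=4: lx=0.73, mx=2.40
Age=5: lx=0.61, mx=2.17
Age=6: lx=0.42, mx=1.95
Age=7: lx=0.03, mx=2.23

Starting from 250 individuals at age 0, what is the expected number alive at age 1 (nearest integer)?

Expected survivors = N0 · l_1 = 250 × 0.94 = 235 → 235

235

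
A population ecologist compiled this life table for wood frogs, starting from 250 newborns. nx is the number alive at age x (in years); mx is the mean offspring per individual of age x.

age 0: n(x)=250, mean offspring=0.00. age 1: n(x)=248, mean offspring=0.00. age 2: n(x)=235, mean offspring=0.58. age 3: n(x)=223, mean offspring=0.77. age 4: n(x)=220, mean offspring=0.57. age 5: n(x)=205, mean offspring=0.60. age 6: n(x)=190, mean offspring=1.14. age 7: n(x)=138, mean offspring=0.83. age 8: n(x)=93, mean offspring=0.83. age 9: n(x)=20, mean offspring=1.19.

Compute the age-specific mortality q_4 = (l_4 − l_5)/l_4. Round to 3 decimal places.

lx = nx/n0 = nx/250: 1, 0.992, 0.94, 0.892, 0.88, 0.82, 0.76, 0.552, 0.372, 0.08
q_4 = (l_4 − l_5) / l_4 = (0.88 − 0.82) / 0.88
     = 0.06 / 0.88 = 0.068182… → 0.068

0.068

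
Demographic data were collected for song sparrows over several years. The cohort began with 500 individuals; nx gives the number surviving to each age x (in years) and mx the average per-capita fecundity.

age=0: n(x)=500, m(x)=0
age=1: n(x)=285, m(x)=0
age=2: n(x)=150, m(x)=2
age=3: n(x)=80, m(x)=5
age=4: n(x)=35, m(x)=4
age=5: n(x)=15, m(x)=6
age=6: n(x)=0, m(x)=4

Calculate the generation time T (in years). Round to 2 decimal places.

lx = nx/n0 = nx/500: 1, 0.57, 0.3, 0.16, 0.07, 0.03, 0
lx·mx: 0, 0, 0.6, 0.8, 0.28, 0.18, 0 → R0 = 1.86
x·lx·mx: 0, 0, 1.2, 2.4, 1.12, 0.9, 0 → Σ = 5.62
T = 5.62 / 1.86 = 3.021505… → 3.02

3.02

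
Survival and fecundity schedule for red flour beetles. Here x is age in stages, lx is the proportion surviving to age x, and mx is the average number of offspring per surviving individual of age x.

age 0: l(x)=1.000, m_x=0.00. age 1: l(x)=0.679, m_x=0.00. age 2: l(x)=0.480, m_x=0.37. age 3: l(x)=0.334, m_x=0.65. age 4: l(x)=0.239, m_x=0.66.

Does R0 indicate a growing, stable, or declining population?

R0 = Σ lx·mx = 0 + 0 + 0.1776 + 0.2171 + 0.15774 = 0.55244
R0 < 1, so the population is declining.

declining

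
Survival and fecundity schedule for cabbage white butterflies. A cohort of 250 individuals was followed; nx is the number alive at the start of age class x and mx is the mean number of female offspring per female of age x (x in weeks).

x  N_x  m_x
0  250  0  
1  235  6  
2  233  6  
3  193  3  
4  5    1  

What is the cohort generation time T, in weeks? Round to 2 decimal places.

lx = nx/n0 = nx/250: 1, 0.94, 0.932, 0.772, 0.02
lx·mx: 0, 5.64, 5.592, 2.316, 0.02 → R0 = 13.568
x·lx·mx: 0, 5.64, 11.184, 6.948, 0.08 → Σ = 23.852
T = 23.852 / 13.568 = 1.75796… → 1.76

1.76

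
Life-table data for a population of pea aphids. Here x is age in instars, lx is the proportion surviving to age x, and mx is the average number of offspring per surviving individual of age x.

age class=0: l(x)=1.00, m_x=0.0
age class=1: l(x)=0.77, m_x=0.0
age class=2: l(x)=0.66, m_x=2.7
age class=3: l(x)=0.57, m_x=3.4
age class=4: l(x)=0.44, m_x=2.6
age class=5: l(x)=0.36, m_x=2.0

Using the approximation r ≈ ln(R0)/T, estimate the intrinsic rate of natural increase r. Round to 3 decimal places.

R0 = Σ lx·mx = 0 + 0 + 1.782 + 1.938 + 1.144 + 0.72 = 5.584
Σ x·lx·mx = 17.554; T = 17.554/5.584 = 3.14362…
r ≈ ln(R0)/T = ln(5.584)/3.14362… = 0.54711… → 0.547

0.547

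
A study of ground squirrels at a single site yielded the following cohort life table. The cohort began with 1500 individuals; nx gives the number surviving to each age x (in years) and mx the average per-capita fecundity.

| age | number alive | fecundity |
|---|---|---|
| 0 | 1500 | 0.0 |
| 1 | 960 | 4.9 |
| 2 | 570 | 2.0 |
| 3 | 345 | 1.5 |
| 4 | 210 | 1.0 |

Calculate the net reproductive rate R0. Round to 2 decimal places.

4.38

lx = nx/n0 = nx/1500: 1, 0.64, 0.38, 0.23, 0.14
lx·mx by age: 0, 3.136, 0.76, 0.345, 0.14
R0 = Σ lx·mx = 4.381 → 4.38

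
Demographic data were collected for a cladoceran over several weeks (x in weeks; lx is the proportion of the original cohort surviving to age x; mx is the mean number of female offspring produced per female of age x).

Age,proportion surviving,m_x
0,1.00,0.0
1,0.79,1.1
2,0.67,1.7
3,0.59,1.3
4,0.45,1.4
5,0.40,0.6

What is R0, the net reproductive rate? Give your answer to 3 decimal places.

lx·mx by age: 0, 0.869, 1.139, 0.767, 0.63, 0.24
R0 = Σ lx·mx = 3.645 → 3.645

3.645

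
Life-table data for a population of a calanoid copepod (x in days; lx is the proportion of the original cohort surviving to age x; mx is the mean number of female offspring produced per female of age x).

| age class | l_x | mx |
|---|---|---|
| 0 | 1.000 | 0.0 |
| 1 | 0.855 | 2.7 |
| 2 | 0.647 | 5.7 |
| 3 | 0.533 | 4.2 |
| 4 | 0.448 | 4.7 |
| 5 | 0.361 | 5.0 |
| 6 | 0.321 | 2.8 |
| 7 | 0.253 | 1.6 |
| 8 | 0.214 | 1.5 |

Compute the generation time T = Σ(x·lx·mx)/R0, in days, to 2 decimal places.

lx·mx: 0, 2.3085, 3.6879, 2.2386, 2.1056, 1.805, 0.8988, 0.4048, 0.321 → R0 = 13.7702
x·lx·mx: 0, 2.3085, 7.3758, 6.7158, 8.4224, 9.025, 5.3928, 2.8336, 2.568 → Σ = 44.6419
T = 44.6419 / 13.7702 = 3.241921… → 3.24

3.24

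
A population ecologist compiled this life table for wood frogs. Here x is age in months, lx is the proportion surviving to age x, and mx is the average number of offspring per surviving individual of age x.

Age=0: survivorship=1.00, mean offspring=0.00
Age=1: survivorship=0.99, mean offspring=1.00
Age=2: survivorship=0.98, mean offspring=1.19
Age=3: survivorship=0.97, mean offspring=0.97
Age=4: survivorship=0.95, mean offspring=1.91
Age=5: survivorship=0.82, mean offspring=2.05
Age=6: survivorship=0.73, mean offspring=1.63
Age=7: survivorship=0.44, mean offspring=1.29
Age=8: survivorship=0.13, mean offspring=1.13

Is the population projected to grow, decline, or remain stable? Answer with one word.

R0 = Σ lx·mx = 0 + 0.99 + 1.1662 + 0.9409 + 1.8145 + 1.681 + 1.1899 + 0.5676 + 0.1469 = 8.497
R0 > 1, so the population is growing.

growing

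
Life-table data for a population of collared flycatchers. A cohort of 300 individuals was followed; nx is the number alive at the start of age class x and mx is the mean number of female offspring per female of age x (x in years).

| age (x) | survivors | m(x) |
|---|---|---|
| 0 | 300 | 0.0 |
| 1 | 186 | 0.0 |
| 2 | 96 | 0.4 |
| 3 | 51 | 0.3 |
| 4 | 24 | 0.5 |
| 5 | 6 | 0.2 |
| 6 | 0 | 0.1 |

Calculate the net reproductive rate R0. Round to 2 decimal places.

0.22

lx = nx/n0 = nx/300: 1, 0.62, 0.32, 0.17, 0.08, 0.02, 0
lx·mx by age: 0, 0, 0.128, 0.051, 0.04, 0.004, 0
R0 = Σ lx·mx = 0.223 → 0.22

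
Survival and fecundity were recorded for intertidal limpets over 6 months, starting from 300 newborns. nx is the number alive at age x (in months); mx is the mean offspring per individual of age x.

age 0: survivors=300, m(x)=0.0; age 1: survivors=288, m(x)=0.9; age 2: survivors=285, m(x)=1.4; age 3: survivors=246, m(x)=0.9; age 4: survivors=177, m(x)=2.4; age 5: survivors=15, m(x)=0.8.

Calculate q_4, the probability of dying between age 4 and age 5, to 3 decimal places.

0.915

lx = nx/n0 = nx/300: 1, 0.96, 0.95, 0.82, 0.59, 0.05
q_4 = (l_4 − l_5) / l_4 = (0.59 − 0.05) / 0.59
     = 0.54 / 0.59 = 0.915254… → 0.915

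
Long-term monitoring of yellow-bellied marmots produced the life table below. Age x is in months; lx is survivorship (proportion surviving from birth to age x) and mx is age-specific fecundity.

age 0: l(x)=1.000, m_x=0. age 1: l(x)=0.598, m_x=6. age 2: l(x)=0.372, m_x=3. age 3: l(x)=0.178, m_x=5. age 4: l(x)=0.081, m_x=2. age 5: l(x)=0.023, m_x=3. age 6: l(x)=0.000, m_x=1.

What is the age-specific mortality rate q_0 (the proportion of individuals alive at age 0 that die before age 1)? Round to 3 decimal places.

q_0 = (l_0 − l_1) / l_0 = (1 − 0.598) / 1
     = 0.402 / 1 = 0.402 → 0.402

0.402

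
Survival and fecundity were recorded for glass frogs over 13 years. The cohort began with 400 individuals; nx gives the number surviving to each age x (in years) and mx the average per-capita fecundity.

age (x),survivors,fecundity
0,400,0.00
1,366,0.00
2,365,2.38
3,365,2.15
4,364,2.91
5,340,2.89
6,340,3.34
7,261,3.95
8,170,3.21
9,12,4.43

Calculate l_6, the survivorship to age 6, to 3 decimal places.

0.850

l_6 = n_6/n_0 = 340/400 = 0.85 → 0.850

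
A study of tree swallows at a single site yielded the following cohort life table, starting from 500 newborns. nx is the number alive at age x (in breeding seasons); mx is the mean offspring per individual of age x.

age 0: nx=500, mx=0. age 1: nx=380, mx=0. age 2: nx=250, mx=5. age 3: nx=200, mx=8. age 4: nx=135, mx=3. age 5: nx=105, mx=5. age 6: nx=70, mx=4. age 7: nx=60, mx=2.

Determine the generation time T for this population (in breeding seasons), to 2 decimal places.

3.36

lx = nx/n0 = nx/500: 1, 0.76, 0.5, 0.4, 0.27, 0.21, 0.14, 0.12
lx·mx: 0, 0, 2.5, 3.2, 0.81, 1.05, 0.56, 0.24 → R0 = 8.36
x·lx·mx: 0, 0, 5, 9.6, 3.24, 5.25, 3.36, 1.68 → Σ = 28.13
T = 28.13 / 8.36 = 3.364833… → 3.36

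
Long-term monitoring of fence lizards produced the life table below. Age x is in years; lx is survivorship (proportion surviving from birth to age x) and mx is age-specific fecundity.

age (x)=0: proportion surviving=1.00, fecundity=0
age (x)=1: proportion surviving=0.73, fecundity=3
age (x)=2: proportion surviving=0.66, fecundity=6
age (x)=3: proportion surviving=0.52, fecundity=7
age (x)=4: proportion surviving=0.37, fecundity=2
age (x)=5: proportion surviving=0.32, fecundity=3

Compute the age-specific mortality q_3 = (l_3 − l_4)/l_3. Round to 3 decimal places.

0.288

q_3 = (l_3 − l_4) / l_3 = (0.52 − 0.37) / 0.52
     = 0.15 / 0.52 = 0.288462… → 0.288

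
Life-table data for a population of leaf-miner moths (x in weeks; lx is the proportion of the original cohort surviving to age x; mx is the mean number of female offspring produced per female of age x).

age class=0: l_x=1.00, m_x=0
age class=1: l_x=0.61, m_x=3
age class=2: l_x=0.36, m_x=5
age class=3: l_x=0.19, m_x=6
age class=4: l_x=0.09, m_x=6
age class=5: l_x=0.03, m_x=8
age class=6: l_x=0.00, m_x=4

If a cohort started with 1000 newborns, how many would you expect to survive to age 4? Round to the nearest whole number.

Expected survivors = N0 · l_4 = 1000 × 0.09 = 90 → 90

90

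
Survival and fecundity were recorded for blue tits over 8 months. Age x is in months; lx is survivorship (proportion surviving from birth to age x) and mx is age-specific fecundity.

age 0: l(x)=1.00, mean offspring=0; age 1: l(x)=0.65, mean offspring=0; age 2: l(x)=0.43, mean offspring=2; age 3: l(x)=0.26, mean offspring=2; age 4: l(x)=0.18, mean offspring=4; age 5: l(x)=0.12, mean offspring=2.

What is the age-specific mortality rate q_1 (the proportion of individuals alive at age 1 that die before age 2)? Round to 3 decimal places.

0.338

q_1 = (l_1 − l_2) / l_1 = (0.65 − 0.43) / 0.65
     = 0.22 / 0.65 = 0.338462… → 0.338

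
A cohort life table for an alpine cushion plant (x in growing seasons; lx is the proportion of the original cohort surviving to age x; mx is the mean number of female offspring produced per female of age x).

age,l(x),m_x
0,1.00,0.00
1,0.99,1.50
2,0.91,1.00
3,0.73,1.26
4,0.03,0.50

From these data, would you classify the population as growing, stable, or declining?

R0 = Σ lx·mx = 0 + 1.485 + 0.91 + 0.9198 + 0.015 = 3.3298
R0 > 1, so the population is growing.

growing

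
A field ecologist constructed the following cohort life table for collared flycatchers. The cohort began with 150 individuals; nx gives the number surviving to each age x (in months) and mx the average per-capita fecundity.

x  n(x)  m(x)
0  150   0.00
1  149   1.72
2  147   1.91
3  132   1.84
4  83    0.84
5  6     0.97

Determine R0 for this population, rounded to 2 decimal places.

5.70

lx = nx/n0 = nx/150: 1, 0.99333…, 0.98, 0.88, 0.55333…, 0.04
lx·mx by age: 0, 1.708533…, 1.8718, 1.6192, 0.4648…, 0.0388
R0 = Σ lx·mx = 5.703133… → 5.70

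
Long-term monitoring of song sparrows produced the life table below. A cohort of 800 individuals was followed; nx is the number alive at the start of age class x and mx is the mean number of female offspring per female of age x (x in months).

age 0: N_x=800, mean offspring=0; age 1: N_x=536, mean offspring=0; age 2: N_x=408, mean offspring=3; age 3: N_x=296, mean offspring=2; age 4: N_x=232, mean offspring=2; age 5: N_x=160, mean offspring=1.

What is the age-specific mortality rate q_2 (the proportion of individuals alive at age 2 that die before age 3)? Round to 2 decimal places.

lx = nx/n0 = nx/800: 1, 0.67, 0.51, 0.37, 0.29, 0.2
q_2 = (l_2 − l_3) / l_2 = (0.51 − 0.37) / 0.51
     = 0.14 / 0.51 = 0.27451… → 0.27

0.27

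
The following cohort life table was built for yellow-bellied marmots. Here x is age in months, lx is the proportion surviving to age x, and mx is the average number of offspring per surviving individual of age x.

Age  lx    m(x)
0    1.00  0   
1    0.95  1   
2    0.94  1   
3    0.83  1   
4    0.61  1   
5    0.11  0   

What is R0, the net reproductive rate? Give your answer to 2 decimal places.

lx·mx by age: 0, 0.95, 0.94, 0.83, 0.61, 0
R0 = Σ lx·mx = 3.33 → 3.33

3.33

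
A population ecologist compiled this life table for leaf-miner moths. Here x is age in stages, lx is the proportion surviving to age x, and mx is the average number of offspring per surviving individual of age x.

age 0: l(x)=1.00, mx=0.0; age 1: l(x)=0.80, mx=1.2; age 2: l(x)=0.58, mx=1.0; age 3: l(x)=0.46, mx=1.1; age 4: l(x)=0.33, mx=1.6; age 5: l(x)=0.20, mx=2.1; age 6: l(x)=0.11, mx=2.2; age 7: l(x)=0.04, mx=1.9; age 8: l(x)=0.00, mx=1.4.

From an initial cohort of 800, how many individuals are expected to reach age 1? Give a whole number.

640

Expected survivors = N0 · l_1 = 800 × 0.80 = 640 → 640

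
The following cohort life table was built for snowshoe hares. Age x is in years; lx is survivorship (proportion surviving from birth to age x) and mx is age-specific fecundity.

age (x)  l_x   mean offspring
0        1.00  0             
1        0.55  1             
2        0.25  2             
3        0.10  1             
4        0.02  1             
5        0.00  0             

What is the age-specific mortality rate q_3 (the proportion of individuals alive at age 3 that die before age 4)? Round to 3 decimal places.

0.800

q_3 = (l_3 − l_4) / l_3 = (0.1 − 0.02) / 0.1
     = 0.08 / 0.1 = 0.8 → 0.800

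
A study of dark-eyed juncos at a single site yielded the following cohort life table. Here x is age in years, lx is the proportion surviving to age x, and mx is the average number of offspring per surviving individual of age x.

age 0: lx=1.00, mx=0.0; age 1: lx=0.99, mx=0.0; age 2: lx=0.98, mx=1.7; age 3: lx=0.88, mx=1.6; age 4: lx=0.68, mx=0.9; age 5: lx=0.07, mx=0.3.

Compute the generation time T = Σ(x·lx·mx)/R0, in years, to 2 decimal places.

2.73

lx·mx: 0, 0, 1.666, 1.408, 0.612, 0.021 → R0 = 3.707
x·lx·mx: 0, 0, 3.332, 4.224, 2.448, 0.105 → Σ = 10.109
T = 10.109 / 3.707 = 2.727003… → 2.73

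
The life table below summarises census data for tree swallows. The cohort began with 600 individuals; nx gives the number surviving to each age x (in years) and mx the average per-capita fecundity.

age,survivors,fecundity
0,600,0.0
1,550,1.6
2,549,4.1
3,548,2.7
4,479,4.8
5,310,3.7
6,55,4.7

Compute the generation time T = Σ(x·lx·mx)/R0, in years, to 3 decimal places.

3.163

lx = nx/n0 = nx/600: 1, 0.91667…, 0.915, 0.91333…, 0.79833…, 0.51667…, 0.09167…
lx·mx: 0, 1.466667…, 3.7515, 2.466…, 3.832…, 1.911667…, 0.430833… → R0 = 13.858667…
x·lx·mx: 0, 1.466667…, 7.503, 7.398…, 15.328…, 9.558333…, 2.585… → Σ = 43.839…
T = 43.839… / 13.858667… = 3.163291… → 3.163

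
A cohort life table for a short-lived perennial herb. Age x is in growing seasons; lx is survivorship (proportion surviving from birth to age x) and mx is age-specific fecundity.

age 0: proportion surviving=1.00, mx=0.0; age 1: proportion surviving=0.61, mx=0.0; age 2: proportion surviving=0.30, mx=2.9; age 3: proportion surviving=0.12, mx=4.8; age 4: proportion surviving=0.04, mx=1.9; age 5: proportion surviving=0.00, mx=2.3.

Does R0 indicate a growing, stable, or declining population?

growing

R0 = Σ lx·mx = 0 + 0 + 0.87 + 0.576 + 0.076 + 0 = 1.522
R0 > 1, so the population is growing.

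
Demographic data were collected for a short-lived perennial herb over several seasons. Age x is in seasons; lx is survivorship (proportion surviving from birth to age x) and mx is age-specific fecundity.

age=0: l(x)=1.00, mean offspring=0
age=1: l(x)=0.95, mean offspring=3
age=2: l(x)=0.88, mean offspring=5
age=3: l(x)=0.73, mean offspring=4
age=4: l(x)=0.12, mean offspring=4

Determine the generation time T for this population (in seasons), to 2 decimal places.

2.10

lx·mx: 0, 2.85, 4.4, 2.92, 0.48 → R0 = 10.65
x·lx·mx: 0, 2.85, 8.8, 8.76, 1.92 → Σ = 22.33
T = 22.33 / 10.65 = 2.096714… → 2.10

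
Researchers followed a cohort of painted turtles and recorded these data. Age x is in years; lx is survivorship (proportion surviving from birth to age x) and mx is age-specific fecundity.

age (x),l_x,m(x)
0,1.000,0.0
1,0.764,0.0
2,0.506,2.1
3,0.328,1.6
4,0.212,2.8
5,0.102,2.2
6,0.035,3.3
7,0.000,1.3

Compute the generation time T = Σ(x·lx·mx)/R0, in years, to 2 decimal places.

lx·mx: 0, 0, 1.0626, 0.5248, 0.5936, 0.2244, 0.1155, 0 → R0 = 2.5209
x·lx·mx: 0, 0, 2.1252, 1.5744, 2.3744, 1.122, 0.693, 0 → Σ = 7.889
T = 7.889 / 2.5209 = 3.129438… → 3.13

3.13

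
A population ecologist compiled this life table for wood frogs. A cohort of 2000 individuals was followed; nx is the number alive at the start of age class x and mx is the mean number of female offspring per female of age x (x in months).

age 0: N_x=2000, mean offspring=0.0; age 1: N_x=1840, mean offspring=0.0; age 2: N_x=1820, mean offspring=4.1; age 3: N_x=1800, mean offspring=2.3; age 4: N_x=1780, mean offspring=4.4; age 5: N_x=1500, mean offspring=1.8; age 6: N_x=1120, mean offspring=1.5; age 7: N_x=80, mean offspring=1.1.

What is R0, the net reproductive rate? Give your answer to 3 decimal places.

lx = nx/n0 = nx/2000: 1, 0.92, 0.91, 0.9, 0.89, 0.75, 0.56, 0.04
lx·mx by age: 0, 0, 3.731, 2.07, 3.916, 1.35, 0.84, 0.044
R0 = Σ lx·mx = 11.951 → 11.951

11.951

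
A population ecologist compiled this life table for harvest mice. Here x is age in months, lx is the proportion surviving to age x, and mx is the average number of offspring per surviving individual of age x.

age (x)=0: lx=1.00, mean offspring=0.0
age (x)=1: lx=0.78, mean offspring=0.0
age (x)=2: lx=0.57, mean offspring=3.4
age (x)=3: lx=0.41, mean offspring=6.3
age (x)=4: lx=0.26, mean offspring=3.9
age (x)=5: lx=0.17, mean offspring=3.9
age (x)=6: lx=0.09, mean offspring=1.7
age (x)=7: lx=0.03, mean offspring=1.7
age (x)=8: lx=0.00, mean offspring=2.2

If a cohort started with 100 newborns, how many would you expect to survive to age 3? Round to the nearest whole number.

Expected survivors = N0 · l_3 = 100 × 0.41 = 41 → 41

41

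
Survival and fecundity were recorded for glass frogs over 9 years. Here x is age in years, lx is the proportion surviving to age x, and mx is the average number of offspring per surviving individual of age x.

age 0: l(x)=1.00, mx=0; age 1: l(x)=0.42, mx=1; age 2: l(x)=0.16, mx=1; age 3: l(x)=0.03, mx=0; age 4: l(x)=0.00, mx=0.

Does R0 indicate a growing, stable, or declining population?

declining

R0 = Σ lx·mx = 0 + 0.42 + 0.16 + 0 + 0 = 0.58
R0 < 1, so the population is declining.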